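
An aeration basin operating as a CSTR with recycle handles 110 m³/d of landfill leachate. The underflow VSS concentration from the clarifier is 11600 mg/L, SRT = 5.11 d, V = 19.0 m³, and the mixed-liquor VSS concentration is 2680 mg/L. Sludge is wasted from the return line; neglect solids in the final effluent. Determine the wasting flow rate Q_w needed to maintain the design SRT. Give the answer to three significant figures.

Q_w ≈ 0.859 m³/d

θ_c = V·X/(Q_w·X_r) when wasting from the recycle, so Q_w = V·X/(θ_c·X_r) = 19.00 × 2680 / (5.11 × 11600) = 0.8590 m³/d.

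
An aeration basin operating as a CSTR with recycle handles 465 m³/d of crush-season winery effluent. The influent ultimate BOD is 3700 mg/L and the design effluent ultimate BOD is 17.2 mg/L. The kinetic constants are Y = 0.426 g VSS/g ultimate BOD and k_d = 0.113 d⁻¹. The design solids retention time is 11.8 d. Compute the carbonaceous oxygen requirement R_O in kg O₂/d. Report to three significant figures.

R_O ≈ 1270 kg O₂/d

Observed yield with endogenous decay: Y_obs = Y / (1 + k_d·θ_c) = 0.426 / (1 + 0.113 × 11.8) = 0.426 / 2.333 = 0.1826 g VSS/g ultimate BOD.
ΔS = 3700 − 17.2 = 3683 mg/L, so the substrate removal rate is 465 × 3683/1000 = 1713 kg ultimate BOD/d.
Net sludge production P_X = 0.1826 × 1713 = 312.6 kg VSS/d.
R_O = Q·ΔS − 1.42 P_X = 1713 − 444.0 = 1269 kg O₂/d.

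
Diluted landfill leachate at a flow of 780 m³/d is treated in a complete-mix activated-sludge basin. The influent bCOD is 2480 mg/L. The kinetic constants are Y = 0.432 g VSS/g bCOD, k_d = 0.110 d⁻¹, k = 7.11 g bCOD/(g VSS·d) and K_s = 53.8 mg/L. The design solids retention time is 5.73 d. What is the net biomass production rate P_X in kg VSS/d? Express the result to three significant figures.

P_X ≈ 511 kg VSS/d

From the Monod/SRT balance for a CMAS, S = K_s·(1+k_d θ_c)/[θ_c·(Y k − k_d) − 1] = 53.8 × (1 + 0.110 × 5.73) / [5.73 × (0.432 × 7.11 − 0.110) − 1] = 87.71 / 15.97 = 5.492 mg/L.
Y_obs = Y / (1 + k_d θ_c) = 0.432 / (1 + 0.110 × 5.73) = 0.432 / 1.630 = 0.2650.
Substrate removed = Q·(S₀ − S) = 780 m³/d × (2480 − 5.49) g/m³ = 1.93×10^6 g/d = 1930 kg/d.
Biomass produced: P_X = Y_obs·Q·ΔS = 0.2650 × 1930 ≈ 511.4 kg VSS/d.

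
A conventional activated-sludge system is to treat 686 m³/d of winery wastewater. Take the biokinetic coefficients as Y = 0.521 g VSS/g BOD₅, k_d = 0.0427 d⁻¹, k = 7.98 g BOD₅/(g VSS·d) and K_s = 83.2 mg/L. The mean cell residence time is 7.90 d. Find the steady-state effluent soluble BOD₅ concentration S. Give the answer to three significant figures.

For a completely mixed reactor with recycle the Lawrence–McCarty relation gives S = K_s·(1 + k_d·θ_c) / [θ_c·(Y·k − k_d) − 1] = 83.2 × (1 + 0.0427 × 7.90) / [7.90 × (0.521 × 7.98 − 0.0427) − 1] = 111.3 / 31.51 = 3.531 mg/L.

S ≈ 3.53 mg/L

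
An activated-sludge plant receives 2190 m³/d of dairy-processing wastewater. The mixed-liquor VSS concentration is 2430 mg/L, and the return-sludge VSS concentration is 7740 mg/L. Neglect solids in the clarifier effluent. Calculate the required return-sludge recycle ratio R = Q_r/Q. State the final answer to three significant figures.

Solids balance on the clarifier gives (1+R)X = R·X_r, so R = X/(X_r − X) = 2430 / (7740 − 2430) = 0.4576.

R ≈ 0.458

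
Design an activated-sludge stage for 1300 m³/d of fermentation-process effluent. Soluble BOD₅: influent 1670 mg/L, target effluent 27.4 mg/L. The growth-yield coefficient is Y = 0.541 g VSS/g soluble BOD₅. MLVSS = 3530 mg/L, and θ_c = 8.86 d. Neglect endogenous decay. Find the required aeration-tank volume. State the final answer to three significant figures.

V ≈ 2900 m³

V·X = Y·Q·ΔS·θ_c gives V = 0.541 × 1300 × (1670 − 27.4) × 8.86 / 3530 = 2900 m³.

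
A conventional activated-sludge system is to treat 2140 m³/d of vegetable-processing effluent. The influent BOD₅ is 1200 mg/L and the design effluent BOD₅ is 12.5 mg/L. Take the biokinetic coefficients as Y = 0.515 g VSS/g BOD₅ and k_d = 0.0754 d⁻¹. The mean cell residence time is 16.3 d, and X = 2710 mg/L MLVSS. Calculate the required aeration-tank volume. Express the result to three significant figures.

From the SRT design equation V = Y Q (S₀−S) θ_c / [X (1 + k_d θ_c)] = 0.515 × 2140 × (1200 − 12.5) × 16.3 / [2710 × (1 + 0.0754 × 16.3)] = 2.13×10^7 / 6041 = 3531 m³.

V ≈ 3530 m³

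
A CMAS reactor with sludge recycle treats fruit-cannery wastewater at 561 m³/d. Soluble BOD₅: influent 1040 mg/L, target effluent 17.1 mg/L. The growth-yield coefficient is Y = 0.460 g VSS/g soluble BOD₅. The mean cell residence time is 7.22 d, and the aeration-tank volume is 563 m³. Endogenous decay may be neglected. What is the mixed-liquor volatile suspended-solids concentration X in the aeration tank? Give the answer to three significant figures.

From V·X = Y·Q·(S₀ − S)·θ_c (decay neglected): X = 0.460 × 561 × (1040 − 17.1) × 7.22 / 563 = 3385 mg/L.

X ≈ 3390 mg/L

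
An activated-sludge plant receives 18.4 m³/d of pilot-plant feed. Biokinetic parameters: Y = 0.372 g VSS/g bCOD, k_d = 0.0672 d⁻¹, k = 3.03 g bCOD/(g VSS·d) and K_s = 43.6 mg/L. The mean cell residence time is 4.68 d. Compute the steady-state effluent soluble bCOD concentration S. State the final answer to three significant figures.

S ≈ 14.5 mg/L

From the Monod/SRT balance for a CMAS, S = K_s·(1+k_d θ_c)/[θ_c·(Y k − k_d) − 1] = 43.6 × (1 + 0.0672 × 4.68) / [4.68 × (0.372 × 3.03 − 0.0672) − 1] = 57.31 / 3.961 = 14.47 mg/L.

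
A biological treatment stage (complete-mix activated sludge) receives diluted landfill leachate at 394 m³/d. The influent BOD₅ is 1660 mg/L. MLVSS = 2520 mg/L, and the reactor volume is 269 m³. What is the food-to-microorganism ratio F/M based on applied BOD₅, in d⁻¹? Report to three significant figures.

F/M ≈ 0.965 d⁻¹

Food-to-microorganism ratio F/M = Q S₀ / (V X) = 394 × 1660 / (269.0 × 2520) = 0.9648 d⁻¹.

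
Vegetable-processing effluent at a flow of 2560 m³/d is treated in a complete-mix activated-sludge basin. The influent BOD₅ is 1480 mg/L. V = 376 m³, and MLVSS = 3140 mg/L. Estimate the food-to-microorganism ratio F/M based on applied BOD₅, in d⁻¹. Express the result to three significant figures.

F/M = Q·S₀ / (V·X) = 2560 × 1480 / (376.0 × 3140) = 3.209 g BOD₅·(g VSS·d)⁻¹.

F/M ≈ 3.21 d⁻¹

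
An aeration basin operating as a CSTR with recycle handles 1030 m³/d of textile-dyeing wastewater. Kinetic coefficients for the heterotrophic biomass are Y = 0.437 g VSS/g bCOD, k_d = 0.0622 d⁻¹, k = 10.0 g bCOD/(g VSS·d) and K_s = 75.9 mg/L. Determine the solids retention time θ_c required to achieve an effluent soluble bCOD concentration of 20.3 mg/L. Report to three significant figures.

Specific growth rate at S = 20.3 mg/L: μ = YkS/(K_s+S) = 0.437·10.0·20.3/(75.9+20.3) = 0.9222 d⁻¹.
1/θ_c = 0.9222 − 0.0622 = 0.8600 d⁻¹, so θ_c = 1.163 d.

θ_c ≈ 1.16 d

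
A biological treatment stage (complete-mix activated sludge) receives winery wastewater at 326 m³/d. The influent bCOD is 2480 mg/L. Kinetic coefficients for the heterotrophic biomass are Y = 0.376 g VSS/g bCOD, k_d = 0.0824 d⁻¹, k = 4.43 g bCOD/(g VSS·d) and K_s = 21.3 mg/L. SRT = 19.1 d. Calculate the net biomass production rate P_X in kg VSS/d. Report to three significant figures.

P_X ≈ 118 kg VSS/d

From the Monod/SRT balance for a CMAS, S = K_s·(1+k_d θ_c)/[θ_c·(Y k − k_d) − 1] = 21.3 × (1 + 0.0824 × 19.1) / [19.1 × (0.376 × 4.43 − 0.0824) − 1] = 54.82 / 29.24 = 1.875 mg/L.
Correct the yield for decay: Y_obs = Y/(1 + k_d θ_c) = 0.376 / (1 + 0.0824 × 19.1) = 0.376 / 2.574 = 0.1461.
ΔS = 2480 − 1.87 = 2478 mg/L, so the substrate removal rate is 326 × 2478/1000 = 807.9 kg bCOD/d.
P_X = Y_obs · Q(S₀ − S) = 0.1461 × 807.9 = 118.0 kg VSS/d.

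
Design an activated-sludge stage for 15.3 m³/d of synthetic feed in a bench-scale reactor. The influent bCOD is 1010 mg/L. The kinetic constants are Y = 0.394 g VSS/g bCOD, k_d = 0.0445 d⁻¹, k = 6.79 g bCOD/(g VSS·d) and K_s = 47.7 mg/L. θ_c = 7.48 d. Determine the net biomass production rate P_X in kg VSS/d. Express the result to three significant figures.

P_X ≈ 4.55 kg VSS/d

From the Monod/SRT balance for a CMAS, S = K_s·(1+k_d θ_c)/[θ_c·(Y k − k_d) − 1] = 47.7 × (1 + 0.0445 × 7.48) / [7.48 × (0.394 × 6.79 − 0.0445) − 1] = 63.58 / 18.68 = 3.404 mg/L.
The observed yield is Y_obs = Y/(1 + k_d·θ_c) = 0.394 / (1 + 0.0445 × 7.48) = 0.394 / 1.333 = 0.2956 g VSS per g bCOD removed.
ΔS = 1010 − 3.40 = 1007 mg/L, so the substrate removal rate is 15.3 × 1007/1000 = 15.40 kg bCOD/d.
P_X = Y_obs · Q(S₀ − S) = 0.2956 × 15.40 = 4.553 kg VSS/d.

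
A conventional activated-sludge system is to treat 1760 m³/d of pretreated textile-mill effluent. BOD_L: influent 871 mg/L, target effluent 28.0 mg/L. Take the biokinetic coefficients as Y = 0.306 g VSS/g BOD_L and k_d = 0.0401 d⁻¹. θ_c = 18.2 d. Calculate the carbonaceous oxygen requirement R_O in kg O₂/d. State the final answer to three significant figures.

R_O ≈ 1110 kg O₂/d

Correct the yield for decay: Y_obs = Y/(1 + k_d θ_c) = 0.306 / (1 + 0.0401 × 18.2) = 0.306 / 1.730 = 0.1769.
Substrate removed = Q·(S₀ − S) = 1760 m³/d × (871 − 28.0) g/m³ = 1.48×10^6 g/d = 1484 kg/d.
Biomass synthesised: P_X = Y_obs × 1484 = 262.5 kg VSS/d.
R_O = Q·(S₀ − S) − 1.42·P_X = 1484 − 1.42 × 262.5 = 1111 kg O₂/d.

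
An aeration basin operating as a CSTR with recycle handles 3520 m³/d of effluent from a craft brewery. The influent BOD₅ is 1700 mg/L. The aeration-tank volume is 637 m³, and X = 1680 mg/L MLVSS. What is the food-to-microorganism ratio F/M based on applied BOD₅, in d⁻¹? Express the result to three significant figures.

F/M ≈ 5.59 d⁻¹

F/M = applied load / biomass = Q·S₀/(V·X) = 3520 × 1700 / (637.0 × 1680) = 5.592 d⁻¹.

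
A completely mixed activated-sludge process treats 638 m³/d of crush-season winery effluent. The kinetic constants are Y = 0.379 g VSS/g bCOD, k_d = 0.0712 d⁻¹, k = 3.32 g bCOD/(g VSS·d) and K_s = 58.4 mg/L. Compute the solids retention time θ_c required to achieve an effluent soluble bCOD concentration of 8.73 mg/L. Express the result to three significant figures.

Specific growth rate at S = 8.73 mg/L: μ = YkS/(K_s+S) = 0.379·3.32·8.73/(58.4+8.73) = 0.1636 d⁻¹.
1/θ_c = 0.1636 − 0.0712 = 0.09243 d⁻¹, so θ_c = 10.82 d.

θ_c ≈ 10.8 d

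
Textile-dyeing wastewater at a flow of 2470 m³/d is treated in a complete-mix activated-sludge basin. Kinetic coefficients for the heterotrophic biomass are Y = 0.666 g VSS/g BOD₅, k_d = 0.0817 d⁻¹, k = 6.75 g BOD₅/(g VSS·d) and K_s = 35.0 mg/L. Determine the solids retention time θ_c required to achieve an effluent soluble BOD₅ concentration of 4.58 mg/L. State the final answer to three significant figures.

θ_c ≈ 2.28 d

From 1/θ_c = Y·k·S/(K_s + S) − k_d: Y·k·S/(K_s+S) = 0.666 × 6.75 × 4.58 / (35.0 + 4.58) = 0.5202 d⁻¹.
1/θ_c = 0.5202 − 0.0817 = 0.4385 d⁻¹, so θ_c = 2.281 d.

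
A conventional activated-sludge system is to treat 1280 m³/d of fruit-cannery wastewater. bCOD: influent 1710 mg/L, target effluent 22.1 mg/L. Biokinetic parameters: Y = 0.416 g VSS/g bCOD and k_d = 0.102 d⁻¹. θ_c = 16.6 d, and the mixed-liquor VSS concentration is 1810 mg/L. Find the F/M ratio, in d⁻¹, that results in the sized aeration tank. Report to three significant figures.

F/M ≈ 0.395 d⁻¹

Steady-state biomass mass balance: V·X·(1 + k_d·θ_c) = Y·Q·(S₀ − S)·θ_c, so V = 0.416 × 1280 × (1710 − 22.1) × 16.6 / [1810 × (1 + 0.102 × 16.6)] = 1.49×10^7 / 4875 = 3061 m³.
F/M = Q·S₀ / (V·X) = 1280 × 1710 / (3061 × 1810) = 0.3951 g bCOD·(g VSS·d)⁻¹.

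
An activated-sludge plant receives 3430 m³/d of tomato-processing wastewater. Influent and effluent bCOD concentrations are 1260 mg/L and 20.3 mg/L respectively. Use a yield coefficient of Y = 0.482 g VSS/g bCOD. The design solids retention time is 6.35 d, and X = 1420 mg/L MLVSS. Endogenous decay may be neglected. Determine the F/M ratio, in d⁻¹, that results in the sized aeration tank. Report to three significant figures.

V·X = Y·Q·ΔS·θ_c gives V = 0.482 × 3430 × (1260 − 20.3) × 6.35 / 1420 = 9165 m³.
Food-to-microorganism ratio F/M = Q S₀ / (V X) = 3430 × 1260 / (9165 × 1420) = 0.3321 d⁻¹.

F/M ≈ 0.332 d⁻¹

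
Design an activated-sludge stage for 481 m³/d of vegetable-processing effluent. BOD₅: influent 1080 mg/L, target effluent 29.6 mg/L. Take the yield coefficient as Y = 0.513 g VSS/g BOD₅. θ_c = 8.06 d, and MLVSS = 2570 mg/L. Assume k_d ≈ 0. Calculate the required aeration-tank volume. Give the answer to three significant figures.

With k_d = 0 the design equation reduces to V = Y Q (S₀−S) θ_c / X = 0.513 × 481 × (1080 − 29.6) × 8.06 / 2570 = 812.9 m³.

V ≈ 813 m³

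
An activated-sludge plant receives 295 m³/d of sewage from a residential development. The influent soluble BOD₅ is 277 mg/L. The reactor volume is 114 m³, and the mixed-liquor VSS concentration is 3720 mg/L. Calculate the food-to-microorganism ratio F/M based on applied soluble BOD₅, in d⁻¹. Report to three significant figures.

F/M ≈ 0.193 d⁻¹

F/M = applied load / biomass = Q·S₀/(V·X) = 295 × 277 / (114.0 × 3720) = 0.1927 d⁻¹.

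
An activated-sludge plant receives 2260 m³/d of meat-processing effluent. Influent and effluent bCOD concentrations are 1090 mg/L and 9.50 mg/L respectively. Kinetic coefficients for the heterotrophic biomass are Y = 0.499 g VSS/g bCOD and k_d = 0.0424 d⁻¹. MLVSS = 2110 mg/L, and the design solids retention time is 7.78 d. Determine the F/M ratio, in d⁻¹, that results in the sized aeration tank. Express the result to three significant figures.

From the SRT design equation V = Y Q (S₀−S) θ_c / [X (1 + k_d θ_c)] = 0.499 × 2260 × (1090 − 9.50) × 7.78 / [2110 × (1 + 0.0424 × 7.78)] = 9.48×10^6 / 2806 = 3378 m³.
F/M = Q·S₀ / (V·X) = 2260 × 1090 / (3378 × 2110) = 0.3456 g bCOD·(g VSS·d)⁻¹.

F/M ≈ 0.346 d⁻¹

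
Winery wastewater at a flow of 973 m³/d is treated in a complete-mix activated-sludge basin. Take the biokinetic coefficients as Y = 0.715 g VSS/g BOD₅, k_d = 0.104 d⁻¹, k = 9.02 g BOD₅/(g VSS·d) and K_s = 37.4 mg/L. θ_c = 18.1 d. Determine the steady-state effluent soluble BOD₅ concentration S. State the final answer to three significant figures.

Effluent substrate depends only on kinetics and SRT: S = K_s(1 + k_d θ_c) / [θ_c(Yk − k_d) − 1] = 37.4 × (1 + 0.104 × 18.1) / [18.1 × (0.715 × 9.02 − 0.104) − 1] = 107.8 / 113.8 = 0.9469 mg/L.

S ≈ 0.947 mg/L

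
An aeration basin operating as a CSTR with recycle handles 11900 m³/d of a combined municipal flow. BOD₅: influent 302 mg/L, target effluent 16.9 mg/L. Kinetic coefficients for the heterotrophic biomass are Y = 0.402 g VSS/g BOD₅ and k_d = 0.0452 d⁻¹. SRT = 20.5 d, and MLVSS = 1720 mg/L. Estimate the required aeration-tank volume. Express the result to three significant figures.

From the SRT design equation V = Y Q (S₀−S) θ_c / [X (1 + k_d θ_c)] = 0.402 × 11900 × (302 − 16.9) × 20.5 / [1720 × (1 + 0.0452 × 20.5)] = 2.8×10^7 / 3314 = 8437 m³.

V ≈ 8440 m³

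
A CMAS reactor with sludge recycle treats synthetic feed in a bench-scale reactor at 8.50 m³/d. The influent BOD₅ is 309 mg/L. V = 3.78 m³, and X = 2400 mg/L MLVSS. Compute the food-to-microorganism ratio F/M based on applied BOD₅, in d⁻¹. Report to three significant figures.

F/M ≈ 0.290 d⁻¹

F/M = Q·S₀ / (V·X) = 8.50 × 309 / (3.780 × 2400) = 0.2895 g BOD₅·(g VSS·d)⁻¹.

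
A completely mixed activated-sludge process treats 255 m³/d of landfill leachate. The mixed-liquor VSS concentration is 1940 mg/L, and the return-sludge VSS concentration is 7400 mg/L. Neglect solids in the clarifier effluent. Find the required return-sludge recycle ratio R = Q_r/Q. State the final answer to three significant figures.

R ≈ 0.355

Mass balance around the secondary clarifier (neglecting effluent solids): R = X / (X_r − X) = 1940 / (7400 − 1940) = 0.3553.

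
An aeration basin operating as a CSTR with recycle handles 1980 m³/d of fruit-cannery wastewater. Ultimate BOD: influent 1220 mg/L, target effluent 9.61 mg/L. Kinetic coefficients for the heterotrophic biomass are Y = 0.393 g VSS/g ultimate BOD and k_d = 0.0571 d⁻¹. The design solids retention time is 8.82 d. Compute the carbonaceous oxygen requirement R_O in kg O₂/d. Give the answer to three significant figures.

R_O ≈ 1510 kg O₂/d

Y_obs = Y / (1 + k_d θ_c) = 0.393 / (1 + 0.0571 × 8.82) = 0.393 / 1.504 = 0.2614.
ΔS = 1220 − 9.61 = 1210 mg/L, so the substrate removal rate is 1980 × 1210/1000 = 2397 kg ultimate BOD/d.
P_X = Y_obs·Q·(S₀ − S) = 0.2614 × 2397 = 626.4 kg VSS/d.
R_O = Q·(S₀ − S) − 1.42·P_X = 2397 − 1.42 × 626.4 = 1507 kg O₂/d.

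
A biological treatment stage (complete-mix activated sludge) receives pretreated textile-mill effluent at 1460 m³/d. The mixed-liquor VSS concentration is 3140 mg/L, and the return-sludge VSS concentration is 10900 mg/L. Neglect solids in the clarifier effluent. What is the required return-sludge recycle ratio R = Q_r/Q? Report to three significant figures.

R ≈ 0.405

Solids balance on the clarifier gives (1+R)X = R·X_r, so R = X/(X_r − X) = 3140 / (10900 − 3140) = 0.4046.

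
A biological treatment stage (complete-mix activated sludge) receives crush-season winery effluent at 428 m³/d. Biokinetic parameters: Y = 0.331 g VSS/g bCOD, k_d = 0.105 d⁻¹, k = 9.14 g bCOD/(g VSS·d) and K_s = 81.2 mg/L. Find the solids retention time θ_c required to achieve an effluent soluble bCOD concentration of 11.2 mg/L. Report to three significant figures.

θ_c ≈ 3.82 d

At the target effluent, Y k S/(K_s+S) = 0.331×9.14×11.2/92.40 = 0.3667 d⁻¹.
Then 1/θ_c = μ − k_d = 0.3667 − 0.105 = 0.2617 d⁻¹, giving θ_c = 3.821 d.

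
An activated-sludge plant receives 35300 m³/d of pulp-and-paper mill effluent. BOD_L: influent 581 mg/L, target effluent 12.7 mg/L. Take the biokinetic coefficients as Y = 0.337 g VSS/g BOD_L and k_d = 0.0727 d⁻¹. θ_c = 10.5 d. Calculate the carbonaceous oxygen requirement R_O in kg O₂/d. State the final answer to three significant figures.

R_O ≈ 14600 kg O₂/d

Observed yield with endogenous decay: Y_obs = Y / (1 + k_d·θ_c) = 0.337 / (1 + 0.0727 × 10.5) = 0.337 / 1.763 = 0.1911 g VSS/g BOD_L.
Q·(S₀ − S) = 35300 × (581 − 12.7) × 10⁻³ = 20061 kg/d removed.
Biomass synthesised: P_X = Y_obs × 20061 = 3834 kg VSS/d.
R_O = Q·ΔS − 1.42 P_X = 20061 − 5444 = 14617 kg O₂/d.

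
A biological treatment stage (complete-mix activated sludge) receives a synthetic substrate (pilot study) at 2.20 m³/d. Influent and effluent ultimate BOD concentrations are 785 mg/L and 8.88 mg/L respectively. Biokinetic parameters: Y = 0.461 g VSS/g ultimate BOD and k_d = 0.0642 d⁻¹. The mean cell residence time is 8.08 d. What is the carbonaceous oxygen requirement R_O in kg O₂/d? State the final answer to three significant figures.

The observed yield is Y_obs = Y/(1 + k_d·θ_c) = 0.461 / (1 + 0.0642 × 8.08) = 0.461 / 1.519 = 0.3035 g VSS per g ultimate BOD removed.
ΔS = 785 − 8.88 = 776.1 mg/L, so the substrate removal rate is 2.20 × 776.1/1000 = 1.707 kg ultimate BOD/d.
Biomass synthesised: P_X = Y_obs × 1.707 = 0.5183 kg VSS/d.
R_O = Q·(S₀ − S) − 1.42·P_X = 1.707 − 1.42 × 0.5183 = 0.9715 kg O₂/d.

R_O ≈ 0.971 kg O₂/d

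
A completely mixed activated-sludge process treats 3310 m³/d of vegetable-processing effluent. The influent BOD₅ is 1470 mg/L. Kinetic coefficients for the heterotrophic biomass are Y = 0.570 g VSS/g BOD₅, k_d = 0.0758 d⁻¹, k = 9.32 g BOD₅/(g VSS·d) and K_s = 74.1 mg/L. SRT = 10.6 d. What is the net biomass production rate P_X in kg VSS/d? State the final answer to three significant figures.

P_X ≈ 1540 kg VSS/d

From the Monod/SRT balance for a CMAS, S = K_s·(1+k_d θ_c)/[θ_c·(Y k − k_d) − 1] = 74.1 × (1 + 0.0758 × 10.6) / [10.6 × (0.570 × 9.32 − 0.0758) − 1] = 133.6 / 54.51 = 2.452 mg/L.
The observed yield is Y_obs = Y/(1 + k_d·θ_c) = 0.570 / (1 + 0.0758 × 10.6) = 0.570 / 1.803 = 0.3161 g VSS per g BOD₅ removed.
Substrate removed = Q·(S₀ − S) = 3310 m³/d × (1470 − 2.45) g/m³ = 4.86×10^6 g/d = 4858 kg/d.
So the net sludge growth is P_X = 0.3161 × 4858 = 1535 kg VSS/d.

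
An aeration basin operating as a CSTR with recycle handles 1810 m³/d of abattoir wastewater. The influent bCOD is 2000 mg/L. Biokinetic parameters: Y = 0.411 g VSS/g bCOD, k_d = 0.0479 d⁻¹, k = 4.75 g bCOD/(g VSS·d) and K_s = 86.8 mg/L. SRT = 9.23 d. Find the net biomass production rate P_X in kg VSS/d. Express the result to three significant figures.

P_X ≈ 1030 kg VSS/d

From the Monod/SRT balance for a CMAS, S = K_s·(1+k_d θ_c)/[θ_c·(Y k − k_d) − 1] = 86.8 × (1 + 0.0479 × 9.23) / [9.23 × (0.411 × 4.75 − 0.0479) − 1] = 125.2 / 16.58 = 7.551 mg/L.
Observed yield with endogenous decay: Y_obs = Y / (1 + k_d·θ_c) = 0.411 / (1 + 0.0479 × 9.23) = 0.411 / 1.442 = 0.2850 g VSS/g bCOD.
ΔS = 2000 − 7.55 = 1992 mg/L, so the substrate removal rate is 1810 × 1992/1000 = 3606 kg bCOD/d.
Biomass produced: P_X = Y_obs·Q·ΔS = 0.2850 × 3606 ≈ 1028 kg VSS/d.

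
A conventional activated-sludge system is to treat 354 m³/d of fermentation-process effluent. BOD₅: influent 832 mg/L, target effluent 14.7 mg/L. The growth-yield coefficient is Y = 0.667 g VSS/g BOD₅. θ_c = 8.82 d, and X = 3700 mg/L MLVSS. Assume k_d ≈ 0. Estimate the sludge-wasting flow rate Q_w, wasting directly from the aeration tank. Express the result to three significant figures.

Q_w ≈ 52.2 m³/d

Biomass mass balance (decay neglected): V·X = Y·Q·(S₀ − S)·θ_c, so V = 0.667 × 354 × (832 − 14.7) × 8.82 / 3700 = 460.0 m³.
Wasting from the aeration tank: Q_w = V / θ_c = 460.0 / 8.82 = 52.16 m³/d.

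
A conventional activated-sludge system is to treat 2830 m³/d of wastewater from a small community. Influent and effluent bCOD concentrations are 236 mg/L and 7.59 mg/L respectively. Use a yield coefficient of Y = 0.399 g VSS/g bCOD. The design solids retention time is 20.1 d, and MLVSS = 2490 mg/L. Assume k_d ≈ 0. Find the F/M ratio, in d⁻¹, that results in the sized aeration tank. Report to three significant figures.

F/M ≈ 0.129 d⁻¹

Biomass mass balance (decay neglected): V·X = Y·Q·(S₀ − S)·θ_c, so V = 0.399 × 2830 × (236 − 7.59) × 20.1 / 2490 = 2082 m³.
F/M = applied load / biomass = Q·S₀/(V·X) = 2830 × 236 / (2082 × 2490) = 0.1288 d⁻¹.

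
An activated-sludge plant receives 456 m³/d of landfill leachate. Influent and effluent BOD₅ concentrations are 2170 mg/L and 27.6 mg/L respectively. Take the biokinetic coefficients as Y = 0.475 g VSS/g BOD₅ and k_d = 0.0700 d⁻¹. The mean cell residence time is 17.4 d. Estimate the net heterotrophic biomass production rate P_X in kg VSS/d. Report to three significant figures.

P_X ≈ 209 kg VSS/d

Y_obs = Y / (1 + k_d θ_c) = 0.475 / (1 + 0.0700 × 17.4) = 0.475 / 2.218 = 0.2142.
Substrate removed = Q·(S₀ − S) = 456 m³/d × (2170 − 27.6) g/m³ = 9.77×10^5 g/d = 976.9 kg/d.
Biomass produced: P_X = Y_obs·Q·ΔS = 0.2142 × 976.9 ≈ 209.2 kg VSS/d.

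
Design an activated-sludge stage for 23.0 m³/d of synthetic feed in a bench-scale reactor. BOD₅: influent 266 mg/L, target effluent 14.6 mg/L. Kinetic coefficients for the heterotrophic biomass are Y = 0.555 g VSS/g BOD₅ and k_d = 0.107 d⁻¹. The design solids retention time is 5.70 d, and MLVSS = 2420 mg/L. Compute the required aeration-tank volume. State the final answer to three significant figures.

V ≈ 4.70 m³

Rearranging the biomass balance for a CMAS with decay, V = Y·Q·ΔS·θ_c / [X·(1+k_d θ_c)] = 0.555 × 23.0 × (266 − 14.6) × 5.70 / [2420 × (1 + 0.107 × 5.70)] = 1.83×10^4 / 3896 = 4.695 m³.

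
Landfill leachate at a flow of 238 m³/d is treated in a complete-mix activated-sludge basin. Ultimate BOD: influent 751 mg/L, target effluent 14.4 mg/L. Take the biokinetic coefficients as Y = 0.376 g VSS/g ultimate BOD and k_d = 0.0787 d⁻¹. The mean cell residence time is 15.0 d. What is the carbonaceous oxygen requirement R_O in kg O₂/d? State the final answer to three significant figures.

Observed yield with endogenous decay: Y_obs = Y / (1 + k_d·θ_c) = 0.376 / (1 + 0.0787 × 15.0) = 0.376 / 2.181 = 0.1724 g VSS/g ultimate BOD.
ΔS = 751 − 14.4 = 736.6 mg/L, so the substrate removal rate is 238 × 736.6/1000 = 175.3 kg ultimate BOD/d.
Net sludge production P_X = 0.1724 × 175.3 = 30.23 kg VSS/d.
Carbonaceous O₂ demand = substrate oxidised − cell-mass equivalent = 175.3 − 1.42 × 30.23 = 132.4 kg O₂/d.

R_O ≈ 132 kg O₂/d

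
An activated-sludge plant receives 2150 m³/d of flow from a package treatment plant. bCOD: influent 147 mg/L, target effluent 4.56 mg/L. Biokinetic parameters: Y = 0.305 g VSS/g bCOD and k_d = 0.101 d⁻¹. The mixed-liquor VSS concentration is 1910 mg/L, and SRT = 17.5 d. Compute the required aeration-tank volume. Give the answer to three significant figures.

V ≈ 309 m³

Steady-state biomass mass balance: V·X·(1 + k_d·θ_c) = Y·Q·(S₀ − S)·θ_c, so V = 0.305 × 2150 × (147 − 4.56) × 17.5 / [1910 × (1 + 0.101 × 17.5)] = 1.63×10^6 / 5286 = 309.2 m³.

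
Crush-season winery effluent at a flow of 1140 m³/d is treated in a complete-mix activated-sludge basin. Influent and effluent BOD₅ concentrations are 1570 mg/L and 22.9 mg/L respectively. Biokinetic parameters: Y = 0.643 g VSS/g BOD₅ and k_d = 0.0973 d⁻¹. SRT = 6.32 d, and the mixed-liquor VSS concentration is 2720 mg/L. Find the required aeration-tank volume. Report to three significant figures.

Rearranging the biomass balance for a CMAS with decay, V = Y·Q·ΔS·θ_c / [X·(1+k_d θ_c)] = 0.643 × 1140 × (1570 − 22.9) × 6.32 / [2720 × (1 + 0.0973 × 6.32)] = 7.17×10^6 / 4393 = 1632 m³.

V ≈ 1630 m³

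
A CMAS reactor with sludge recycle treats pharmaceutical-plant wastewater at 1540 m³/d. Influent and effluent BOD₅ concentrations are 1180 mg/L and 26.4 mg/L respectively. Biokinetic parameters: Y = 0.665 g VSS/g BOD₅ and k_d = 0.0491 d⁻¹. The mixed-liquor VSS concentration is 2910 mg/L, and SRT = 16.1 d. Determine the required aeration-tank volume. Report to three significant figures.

V ≈ 3650 m³

Steady-state biomass mass balance: V·X·(1 + k_d·θ_c) = Y·Q·(S₀ − S)·θ_c, so V = 0.665 × 1540 × (1180 − 26.4) × 16.1 / [2910 × (1 + 0.0491 × 16.1)] = 1.9×10^7 / 5210 = 3651 m³.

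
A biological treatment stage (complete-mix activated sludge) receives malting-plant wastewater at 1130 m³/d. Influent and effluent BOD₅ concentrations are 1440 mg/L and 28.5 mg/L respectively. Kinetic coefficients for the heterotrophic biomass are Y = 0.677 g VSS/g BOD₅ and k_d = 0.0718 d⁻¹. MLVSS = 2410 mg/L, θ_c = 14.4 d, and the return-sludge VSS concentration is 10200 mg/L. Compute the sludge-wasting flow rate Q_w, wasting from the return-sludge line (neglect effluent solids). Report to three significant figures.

Q_w ≈ 52.0 m³/d

Rearranging the biomass balance for a CMAS with decay, V = Y·Q·ΔS·θ_c / [X·(1+k_d θ_c)] = 0.677 × 1130 × (1440 − 28.5) × 14.4 / [2410 × (1 + 0.0718 × 14.4)] = 1.55×10^7 / 4902 = 3172 m³.
θ_c = V·X/(Q_w·X_r) when wasting from the recycle, so Q_w = V·X/(θ_c·X_r) = 3172 × 2410 / (14.4 × 10200) = 52.05 m³/d.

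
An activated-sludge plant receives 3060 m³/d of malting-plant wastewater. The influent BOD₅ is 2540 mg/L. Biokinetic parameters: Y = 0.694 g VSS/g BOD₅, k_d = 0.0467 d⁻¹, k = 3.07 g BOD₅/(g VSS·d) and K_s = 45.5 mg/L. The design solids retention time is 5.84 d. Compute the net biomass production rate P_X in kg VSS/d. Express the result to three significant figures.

Effluent substrate depends only on kinetics and SRT: S = K_s(1 + k_d θ_c) / [θ_c(Yk − k_d) − 1] = 45.5 × (1 + 0.0467 × 5.84) / [5.84 × (0.694 × 3.07 − 0.0467) − 1] = 57.91 / 11.17 = 5.184 mg/L.
The observed yield is Y_obs = Y/(1 + k_d·θ_c) = 0.694 / (1 + 0.0467 × 5.84) = 0.694 / 1.273 = 0.5453 g VSS per g BOD₅ removed.
Mass of BOD₅ removed per day: Q(S₀ − S) = 3060 × 2535 g/m³ = 7757 kg/d.
Biomass produced: P_X = Y_obs·Q·ΔS = 0.5453 × 7757 ≈ 4230 kg VSS/d.

P_X ≈ 4230 kg VSS/d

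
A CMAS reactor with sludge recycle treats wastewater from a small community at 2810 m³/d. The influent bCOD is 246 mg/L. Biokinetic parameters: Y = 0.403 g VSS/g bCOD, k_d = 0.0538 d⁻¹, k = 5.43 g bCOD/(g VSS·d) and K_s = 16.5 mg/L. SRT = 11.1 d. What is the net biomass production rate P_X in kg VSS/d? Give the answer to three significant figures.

P_X ≈ 174 kg VSS/d

From the Monod/SRT balance for a CMAS, S = K_s·(1+k_d θ_c)/[θ_c·(Y k − k_d) − 1] = 16.5 × (1 + 0.0538 × 11.1) / [11.1 × (0.403 × 5.43 − 0.0538) − 1] = 26.35 / 22.69 = 1.161 mg/L.
Correct the yield for decay: Y_obs = Y/(1 + k_d θ_c) = 0.403 / (1 + 0.0538 × 11.1) = 0.403 / 1.597 = 0.2523.
Mass of bCOD removed per day: Q(S₀ − S) = 2810 × 244.8 g/m³ = 688.0 kg/d.
P_X = Y_obs · Q(S₀ − S) = 0.2523 × 688.0 = 173.6 kg VSS/d.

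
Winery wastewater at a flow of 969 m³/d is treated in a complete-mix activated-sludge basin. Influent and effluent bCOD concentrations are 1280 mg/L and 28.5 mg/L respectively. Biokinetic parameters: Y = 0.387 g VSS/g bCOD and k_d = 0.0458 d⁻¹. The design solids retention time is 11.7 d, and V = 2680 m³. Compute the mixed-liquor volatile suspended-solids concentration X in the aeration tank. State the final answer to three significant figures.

X = Y·Q·ΔS·θ_c / [V·(1 + k_d θ_c)] = 0.387 × 969 × (1280 − 28.5) × 11.7 / [2680 × (1 + 0.0458 × 11.7)] = 1334 mg/L.

X ≈ 1330 mg/L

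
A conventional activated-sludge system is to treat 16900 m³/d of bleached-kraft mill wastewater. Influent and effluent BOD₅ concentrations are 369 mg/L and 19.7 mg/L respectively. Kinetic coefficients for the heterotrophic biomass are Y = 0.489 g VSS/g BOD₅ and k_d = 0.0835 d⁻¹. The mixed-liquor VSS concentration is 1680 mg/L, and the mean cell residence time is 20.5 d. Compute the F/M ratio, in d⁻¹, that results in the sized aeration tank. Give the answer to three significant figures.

Rearranging the biomass balance for a CMAS with decay, V = Y·Q·ΔS·θ_c / [X·(1+k_d θ_c)] = 0.489 × 16900 × (369 − 19.7) × 20.5 / [1680 × (1 + 0.0835 × 20.5)] = 5.92×10^7 / 4556 = 12989 m³.
Food-to-microorganism ratio F/M = Q S₀ / (V X) = 16900 × 369 / (12989 × 1680) = 0.2858 d⁻¹.

F/M ≈ 0.286 d⁻¹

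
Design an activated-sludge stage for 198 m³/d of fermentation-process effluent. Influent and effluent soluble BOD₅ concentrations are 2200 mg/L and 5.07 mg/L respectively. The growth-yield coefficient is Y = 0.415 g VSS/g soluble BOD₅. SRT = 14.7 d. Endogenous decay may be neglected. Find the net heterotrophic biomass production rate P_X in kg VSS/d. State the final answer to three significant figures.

Since k_d ≈ 0, Y_obs = Y = 0.415 g VSS/g soluble BOD₅.
Substrate removed = Q·(S₀ − S) = 198 m³/d × (2200 − 5.07) g/m³ = 4.35×10^5 g/d = 434.6 kg/d.
Biomass produced: P_X = Y_obs·Q·ΔS = 0.4150 × 434.6 ≈ 180.4 kg VSS/d.

P_X ≈ 180 kg VSS/d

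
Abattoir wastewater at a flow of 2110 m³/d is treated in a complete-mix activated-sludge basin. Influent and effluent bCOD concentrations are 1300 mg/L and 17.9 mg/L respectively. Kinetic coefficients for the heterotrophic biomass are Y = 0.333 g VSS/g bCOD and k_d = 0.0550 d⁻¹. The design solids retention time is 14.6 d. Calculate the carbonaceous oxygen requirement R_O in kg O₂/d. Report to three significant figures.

R_O ≈ 2000 kg O₂/d

Observed yield with endogenous decay: Y_obs = Y / (1 + k_d·θ_c) = 0.333 / (1 + 0.0550 × 14.6) = 0.333 / 1.803 = 0.1847 g VSS/g bCOD.
Substrate removed = Q·(S₀ − S) = 2110 m³/d × (1300 − 17.9) g/m³ = 2.71×10^6 g/d = 2705 kg/d.
P_X = Y_obs·Q·(S₀ − S) = 0.1847 × 2705 = 499.6 kg VSS/d.
Carbonaceous O₂ demand = substrate oxidised − cell-mass equivalent = 2705 − 1.42 × 499.6 = 1996 kg O₂/d.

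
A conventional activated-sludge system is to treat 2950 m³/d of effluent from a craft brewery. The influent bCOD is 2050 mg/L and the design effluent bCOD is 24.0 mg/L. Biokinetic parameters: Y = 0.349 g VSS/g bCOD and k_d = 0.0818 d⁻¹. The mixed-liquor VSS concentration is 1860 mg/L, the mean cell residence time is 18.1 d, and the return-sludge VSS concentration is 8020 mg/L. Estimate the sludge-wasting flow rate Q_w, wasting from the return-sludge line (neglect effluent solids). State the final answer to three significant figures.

Rearranging the biomass balance for a CMAS with decay, V = Y·Q·ΔS·θ_c / [X·(1+k_d θ_c)] = 0.349 × 2950 × (2050 − 24.0) × 18.1 / [1860 × (1 + 0.0818 × 18.1)] = 3.78×10^7 / 4614 = 8183 m³.
θ_c = V·X/(Q_w·X_r) when wasting from the recycle, so Q_w = V·X/(θ_c·X_r) = 8183 × 1860 / (18.1 × 8020) = 104.8 m³/d.

Q_w ≈ 105 m³/d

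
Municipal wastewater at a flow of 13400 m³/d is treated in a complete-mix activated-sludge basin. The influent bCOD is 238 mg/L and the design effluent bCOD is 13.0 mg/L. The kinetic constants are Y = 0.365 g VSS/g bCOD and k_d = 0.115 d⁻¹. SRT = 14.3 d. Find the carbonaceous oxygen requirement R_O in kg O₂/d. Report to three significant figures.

R_O ≈ 2420 kg O₂/d

Observed yield with endogenous decay: Y_obs = Y / (1 + k_d·θ_c) = 0.365 / (1 + 0.115 × 14.3) = 0.365 / 2.644 = 0.1380 g VSS/g bCOD.
Mass of bCOD removed per day: Q(S₀ − S) = 13400 × 225.0 g/m³ = 3015 kg/d.
P_X = Y_obs·Q·(S₀ − S) = 0.1380 × 3015 = 416.1 kg VSS/d.
R_O = Q·(S₀ − S) − 1.42·P_X = 3015 − 1.42 × 416.1 = 2424 kg O₂/d.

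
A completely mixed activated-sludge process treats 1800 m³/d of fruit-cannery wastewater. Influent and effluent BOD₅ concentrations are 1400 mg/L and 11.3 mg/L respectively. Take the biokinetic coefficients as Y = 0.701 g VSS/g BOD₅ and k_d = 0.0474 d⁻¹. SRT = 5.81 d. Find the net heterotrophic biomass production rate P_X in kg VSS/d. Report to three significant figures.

Observed yield with endogenous decay: Y_obs = Y / (1 + k_d·θ_c) = 0.701 / (1 + 0.0474 × 5.81) = 0.701 / 1.275 = 0.5496 g VSS/g BOD₅.
ΔS = 1400 − 11.3 = 1389 mg/L, so the substrate removal rate is 1800 × 1389/1000 = 2500 kg BOD₅/d.
So the net sludge growth is P_X = 0.5496 × 2500 = 1374 kg VSS/d.

P_X ≈ 1370 kg VSS/d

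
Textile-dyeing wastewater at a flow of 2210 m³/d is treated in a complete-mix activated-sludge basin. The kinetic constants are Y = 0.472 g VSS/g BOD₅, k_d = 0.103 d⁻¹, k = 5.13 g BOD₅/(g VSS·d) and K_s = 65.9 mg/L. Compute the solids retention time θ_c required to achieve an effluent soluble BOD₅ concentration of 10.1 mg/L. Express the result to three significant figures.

Specific growth rate at S = 10.1 mg/L: μ = YkS/(K_s+S) = 0.472·5.13·10.1/(65.9+10.1) = 0.3218 d⁻¹.
θ_c = 1/(μ − k_d) = 1/(0.3218 − 0.103) = 1/0.2188 = 4.571 d.

θ_c ≈ 4.57 d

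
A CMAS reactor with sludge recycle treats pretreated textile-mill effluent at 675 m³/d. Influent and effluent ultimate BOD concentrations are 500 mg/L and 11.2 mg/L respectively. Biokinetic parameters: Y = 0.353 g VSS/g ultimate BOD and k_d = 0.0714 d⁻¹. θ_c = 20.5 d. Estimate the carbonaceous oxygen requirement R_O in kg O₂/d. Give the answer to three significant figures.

R_O ≈ 263 kg O₂/d

Observed yield with endogenous decay: Y_obs = Y / (1 + k_d·θ_c) = 0.353 / (1 + 0.0714 × 20.5) = 0.353 / 2.464 = 0.1433 g VSS/g ultimate BOD.
Substrate removed = Q·(S₀ − S) = 675 m³/d × (500 − 11.2) g/m³ = 3.3×10^5 g/d = 329.9 kg/d.
Biomass synthesised: P_X = Y_obs × 329.9 = 47.27 kg VSS/d.
Carbonaceous O₂ demand = substrate oxidised − cell-mass equivalent = 329.9 − 1.42 × 47.27 = 262.8 kg O₂/d.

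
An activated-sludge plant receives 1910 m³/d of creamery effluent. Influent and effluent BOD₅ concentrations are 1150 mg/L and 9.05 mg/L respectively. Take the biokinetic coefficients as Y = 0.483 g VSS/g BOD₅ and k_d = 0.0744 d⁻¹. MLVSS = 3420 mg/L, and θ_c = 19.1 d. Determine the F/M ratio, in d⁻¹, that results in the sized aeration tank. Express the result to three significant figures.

From the SRT design equation V = Y Q (S₀−S) θ_c / [X (1 + k_d θ_c)] = 0.483 × 1910 × (1150 − 9.05) × 19.1 / [3420 × (1 + 0.0744 × 19.1)] = 2.01×10^7 / 8280 = 2428 m³.
F/M = Q·S₀ / (V·X) = 1910 × 1150 / (2428 × 3420) = 0.2645 g BOD₅·(g VSS·d)⁻¹.

F/M ≈ 0.265 d⁻¹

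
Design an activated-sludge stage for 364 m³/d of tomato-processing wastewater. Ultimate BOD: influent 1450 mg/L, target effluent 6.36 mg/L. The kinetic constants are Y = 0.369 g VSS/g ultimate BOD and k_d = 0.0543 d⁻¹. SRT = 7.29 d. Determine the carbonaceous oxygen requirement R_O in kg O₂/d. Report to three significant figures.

R_O ≈ 328 kg O₂/d

Y_obs = Y / (1 + k_d θ_c) = 0.369 / (1 + 0.0543 × 7.29) = 0.369 / 1.396 = 0.2644.
Mass of ultimate BOD removed per day: Q(S₀ − S) = 364 × 1444 g/m³ = 525.5 kg/d.
Net sludge production P_X = 0.2644 × 525.5 = 138.9 kg VSS/d.
R_O = Q·ΔS − 1.42 P_X = 525.5 − 197.3 = 328.2 kg O₂/d.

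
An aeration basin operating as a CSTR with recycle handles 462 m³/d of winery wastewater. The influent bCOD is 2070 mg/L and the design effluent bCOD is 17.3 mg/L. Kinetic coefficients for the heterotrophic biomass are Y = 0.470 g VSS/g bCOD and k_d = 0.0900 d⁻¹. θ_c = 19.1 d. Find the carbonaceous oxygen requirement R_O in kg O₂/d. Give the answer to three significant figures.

Observed yield with endogenous decay: Y_obs = Y / (1 + k_d·θ_c) = 0.470 / (1 + 0.0900 × 19.1) = 0.470 / 2.719 = 0.1729 g VSS/g bCOD.
Substrate removed = Q·(S₀ − S) = 462 m³/d × (2070 − 17.3) g/m³ = 9.48×10^5 g/d = 948.3 kg/d.
Biomass synthesised: P_X = Y_obs × 948.3 = 163.9 kg VSS/d.
R_O = Q·ΔS − 1.42 P_X = 948.3 − 232.8 = 715.6 kg O₂/d.

R_O ≈ 716 kg O₂/d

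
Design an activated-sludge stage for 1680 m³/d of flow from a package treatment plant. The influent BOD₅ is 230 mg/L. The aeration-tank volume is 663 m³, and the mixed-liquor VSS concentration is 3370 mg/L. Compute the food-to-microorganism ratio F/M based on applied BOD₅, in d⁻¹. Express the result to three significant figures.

F/M ≈ 0.173 d⁻¹

F/M = Q·S₀ / (V·X) = 1680 × 230 / (663.0 × 3370) = 0.1729 g BOD₅·(g VSS·d)⁻¹.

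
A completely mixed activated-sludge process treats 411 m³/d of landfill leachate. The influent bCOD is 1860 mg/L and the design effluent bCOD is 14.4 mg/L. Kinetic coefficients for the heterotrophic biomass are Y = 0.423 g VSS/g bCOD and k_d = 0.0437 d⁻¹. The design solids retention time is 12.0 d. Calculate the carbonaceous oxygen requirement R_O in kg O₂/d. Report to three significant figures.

The observed yield is Y_obs = Y/(1 + k_d·θ_c) = 0.423 / (1 + 0.0437 × 12.0) = 0.423 / 1.524 = 0.2775 g VSS per g bCOD removed.
Substrate removed = Q·(S₀ − S) = 411 m³/d × (1860 − 14.4) g/m³ = 7.59×10^5 g/d = 758.5 kg/d.
P_X = Y_obs·Q·(S₀ − S) = 0.2775 × 758.5 = 210.5 kg VSS/d.
R_O = Q·ΔS − 1.42 P_X = 758.5 − 298.9 = 459.7 kg O₂/d.

R_O ≈ 460 kg O₂/d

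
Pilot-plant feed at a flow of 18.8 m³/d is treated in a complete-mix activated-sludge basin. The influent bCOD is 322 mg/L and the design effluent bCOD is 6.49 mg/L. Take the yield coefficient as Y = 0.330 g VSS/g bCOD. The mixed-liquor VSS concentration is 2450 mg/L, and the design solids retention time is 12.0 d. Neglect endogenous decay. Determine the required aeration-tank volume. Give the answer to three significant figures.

With k_d = 0 the design equation reduces to V = Y Q (S₀−S) θ_c / X = 0.330 × 18.8 × (322 − 6.49) × 12.0 / 2450 = 9.587 m³.

V ≈ 9.59 m³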